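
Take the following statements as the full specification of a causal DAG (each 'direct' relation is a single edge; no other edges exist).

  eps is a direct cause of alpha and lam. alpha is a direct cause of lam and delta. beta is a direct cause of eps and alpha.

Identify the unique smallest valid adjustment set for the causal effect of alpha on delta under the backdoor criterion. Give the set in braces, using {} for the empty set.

Variables eligible for adjustment (non-descendants of alpha, excluding alpha and delta): {beta, eps}.
Backdoor paths from alpha to delta:
  (none)
With no backdoor paths the empty set already satisfies the criterion, and it is trivially minimal.

{}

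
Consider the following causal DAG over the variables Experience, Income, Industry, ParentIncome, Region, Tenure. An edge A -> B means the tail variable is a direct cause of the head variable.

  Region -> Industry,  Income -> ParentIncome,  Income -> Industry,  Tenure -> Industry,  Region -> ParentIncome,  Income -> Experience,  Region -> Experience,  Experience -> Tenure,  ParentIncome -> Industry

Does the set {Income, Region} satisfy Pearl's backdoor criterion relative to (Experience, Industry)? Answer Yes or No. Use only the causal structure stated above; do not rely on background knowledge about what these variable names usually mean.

Backdoor paths from Experience to Industry (paths whose first edge points into Experience):
  P1: Experience <- Income -> ParentIncome <- Region -> Industry
  P2: Experience <- Income -> ParentIncome -> Industry
  P3: Experience <- Income -> Industry
  P4: Experience <- Region -> ParentIncome <- Income -> Industry
  P5: Experience <- Region -> ParentIncome -> Industry
  P6: Experience <- Region -> Industry
Condition 1 (no descendant of Experience in the set): holds — descendants of Experience are {Industry, Tenure}; none are in {Income, Region}.
Condition 2 (every backdoor path blocked by {Income, Region}):
  P1: blocked at fork node Income ∈ conditioning set.
  P2: blocked at fork node Income ∈ conditioning set.
  P3: blocked at fork node Income ∈ conditioning set.
  P4: blocked at fork node Region ∈ conditioning set.
  P5: blocked at fork node Region ∈ conditioning set.
  P6: blocked at fork node Region ∈ conditioning set.
{Income, Region} satisfies the backdoor criterion.

Yes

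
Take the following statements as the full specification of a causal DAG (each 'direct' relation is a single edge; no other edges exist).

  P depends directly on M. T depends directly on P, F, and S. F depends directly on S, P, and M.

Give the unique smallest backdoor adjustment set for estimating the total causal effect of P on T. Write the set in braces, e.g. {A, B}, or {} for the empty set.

Variables eligible for adjustment (non-descendants of P, excluding P and T): {M, S}.
Backdoor paths from P to T:
  P1: P <- M -> F <- S -> T
  P2: P <- M -> F -> T
The empty set is not sufficient: P2 (P <- M -> F -> T) has no collider blocking it and no conditioned non-collider, so it is open.
Try {M}:
  P1: blocked at fork node M ∈ conditioning set.
  P2: blocked at fork node M ∈ conditioning set.
{M} contains no descendant of P and blocks every backdoor path.
No other singleton works — e.g. {S} leaves P2 open — so {M} is the unique smallest valid adjustment set.

{M}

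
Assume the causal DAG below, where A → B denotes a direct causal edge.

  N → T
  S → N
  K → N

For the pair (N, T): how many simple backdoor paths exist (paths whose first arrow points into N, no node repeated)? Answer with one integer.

A backdoor path from N to T is any simple undirected path whose first edge points into N (i.e. leaves N via a parent).
Parents of N: {K, S}.
No simple path from any parent of N reaches T without revisiting N, so there are no backdoor paths.

0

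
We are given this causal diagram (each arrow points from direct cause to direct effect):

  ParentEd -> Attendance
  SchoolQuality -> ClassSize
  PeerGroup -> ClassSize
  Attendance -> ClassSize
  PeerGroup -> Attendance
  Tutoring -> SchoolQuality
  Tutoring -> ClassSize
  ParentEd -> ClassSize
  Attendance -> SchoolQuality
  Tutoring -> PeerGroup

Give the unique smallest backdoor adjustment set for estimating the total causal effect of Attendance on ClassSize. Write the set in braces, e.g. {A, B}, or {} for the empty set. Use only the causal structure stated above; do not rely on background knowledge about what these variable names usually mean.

Variables eligible for adjustment (non-descendants of Attendance, excluding Attendance and ClassSize): {ParentEd, PeerGroup, Tutoring}.
Backdoor paths from Attendance to ClassSize:
  P1: Attendance <- ParentEd -> ClassSize
  P2: Attendance <- PeerGroup <- Tutoring -> SchoolQuality -> ClassSize
  P3: Attendance <- PeerGroup <- Tutoring -> ClassSize
  P4: Attendance <- PeerGroup -> ClassSize
The empty set is not sufficient: P1 (Attendance <- ParentEd -> ClassSize) has no collider blocking it and no conditioned non-collider, so it is open.
Try {ParentEd, PeerGroup}:
  P1: blocked at fork node ParentEd ∈ conditioning set.
  P2: blocked at chain node PeerGroup ∈ conditioning set.
  P3: blocked at chain node PeerGroup ∈ conditioning set.
  P4: blocked at fork node PeerGroup ∈ conditioning set.
{ParentEd, PeerGroup} contains no descendant of Attendance and blocks every backdoor path.
Every element of {ParentEd, PeerGroup} is needed (dropping ParentEd leaves P1 open; dropping PeerGroup leaves P2 open), so no proper subset is valid.
Among all size-2 subsets of the eligible variables, only {ParentEd, PeerGroup} blocks every backdoor path, so it is the unique smallest valid adjustment set.

{ParentEd, PeerGroup}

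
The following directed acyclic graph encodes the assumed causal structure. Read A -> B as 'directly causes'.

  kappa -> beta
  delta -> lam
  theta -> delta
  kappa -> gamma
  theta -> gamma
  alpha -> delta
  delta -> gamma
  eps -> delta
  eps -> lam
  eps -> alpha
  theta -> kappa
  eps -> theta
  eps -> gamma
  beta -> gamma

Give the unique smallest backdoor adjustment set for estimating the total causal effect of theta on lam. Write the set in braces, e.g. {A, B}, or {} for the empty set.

Variables eligible for adjustment (non-descendants of theta, excluding theta and lam): {alpha, eps}.
Backdoor paths from theta to lam:
  P1: theta <- eps -> alpha -> delta -> lam
  P2: theta <- eps -> delta -> lam
  P3: theta <- eps -> lam
  P4: theta <- eps -> gamma <- delta -> lam
The empty set is not sufficient: P1 (theta <- eps -> alpha -> delta -> lam) has no collider blocking it and no conditioned non-collider, so it is open.
Try {eps}:
  P1: blocked at fork node eps ∈ conditioning set.
  P2: blocked at fork node eps ∈ conditioning set.
  P3: blocked at fork node eps ∈ conditioning set.
  P4: blocked at fork node eps ∈ conditioning set.
{eps} contains no descendant of theta and blocks every backdoor path.
No other singleton works — e.g. {alpha} leaves P2 open — so {eps} is the unique smallest valid adjustment set.

{eps}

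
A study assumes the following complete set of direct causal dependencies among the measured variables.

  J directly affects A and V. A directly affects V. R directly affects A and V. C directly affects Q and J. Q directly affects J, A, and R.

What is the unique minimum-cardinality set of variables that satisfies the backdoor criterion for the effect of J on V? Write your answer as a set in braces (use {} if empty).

Variables eligible for adjustment (non-descendants of J, excluding J and V): {C, Q, R}.
Backdoor paths from J to V:
  P1: J <- C -> Q -> R -> A -> V
  P2: J <- C -> Q -> R -> V
  P3: J <- C -> Q -> A <- R -> V
  P4: J <- C -> Q -> A -> V
  P5: J <- Q -> R -> A -> V
  P6: J <- Q -> R -> V
  P7: J <- Q -> A <- R -> V
  P8: J <- Q -> A -> V
The empty set is not sufficient: P1 (J <- C -> Q -> R -> A -> V) has no collider blocking it and no conditioned non-collider, so it is open.
Try {Q}:
  P1: blocked at chain node Q ∈ conditioning set.
  P2: blocked at chain node Q ∈ conditioning set.
  P3: blocked at chain node Q ∈ conditioning set.
  P4: blocked at chain node Q ∈ conditioning set.
  P5: blocked at fork node Q ∈ conditioning set.
  P6: blocked at fork node Q ∈ conditioning set.
  P7: blocked at fork node Q ∈ conditioning set.
  P8: blocked at fork node Q ∈ conditioning set.
{Q} contains no descendant of J and blocks every backdoor path.
No other singleton works — e.g. {C} leaves P5 open — so {Q} is the unique smallest valid adjustment set.

{Q}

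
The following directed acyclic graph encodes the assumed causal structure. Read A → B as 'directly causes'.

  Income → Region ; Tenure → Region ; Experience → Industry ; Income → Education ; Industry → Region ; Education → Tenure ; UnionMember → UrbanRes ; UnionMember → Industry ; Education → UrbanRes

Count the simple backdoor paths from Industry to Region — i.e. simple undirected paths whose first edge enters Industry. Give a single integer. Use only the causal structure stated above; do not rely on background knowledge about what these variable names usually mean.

A backdoor path from Industry to Region is any simple undirected path whose first edge points into Industry (i.e. leaves Industry via a parent).
Parents of Industry: {Experience, UnionMember}.
Enumerating:
  P1: Industry <- UnionMember -> UrbanRes <- Education <- Income -> Region
  P2: Industry <- UnionMember -> UrbanRes <- Education -> Tenure -> Region
That exhausts the simple backdoor paths. Count: 2.

2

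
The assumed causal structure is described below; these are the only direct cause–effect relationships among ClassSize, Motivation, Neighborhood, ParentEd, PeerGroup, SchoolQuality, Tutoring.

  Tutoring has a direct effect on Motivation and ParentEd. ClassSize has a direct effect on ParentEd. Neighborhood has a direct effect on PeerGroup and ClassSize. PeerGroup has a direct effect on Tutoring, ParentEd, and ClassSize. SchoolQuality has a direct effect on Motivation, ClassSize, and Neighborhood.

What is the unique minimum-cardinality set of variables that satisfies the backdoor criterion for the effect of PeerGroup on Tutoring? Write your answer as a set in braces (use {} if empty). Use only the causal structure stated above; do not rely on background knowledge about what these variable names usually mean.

Variables eligible for adjustment (non-descendants of PeerGroup, excluding PeerGroup and Tutoring): {Neighborhood, SchoolQuality}.
Backdoor paths from PeerGroup to Tutoring:
  P1: PeerGroup <- Neighborhood <- SchoolQuality -> Motivation <- Tutoring
  P2: PeerGroup <- Neighborhood <- SchoolQuality -> ClassSize -> ParentEd <- Tutoring
  P3: PeerGroup <- Neighborhood -> ClassSize <- SchoolQuality -> Motivation <- Tutoring
  P4: PeerGroup <- Neighborhood -> ClassSize -> ParentEd <- Tutoring
Each backdoor path contains an unconditioned collider, so every path is already blocked with the empty conditioning set:
  P1: blocked at collider Motivation (neither it nor any descendant is in the conditioning set).
  P2: blocked at collider ParentEd (neither it nor any descendant is in the conditioning set).
  P3: blocked at collider ClassSize (neither it nor any descendant is in the conditioning set).
  P4: blocked at collider ParentEd (neither it nor any descendant is in the conditioning set).
The empty set is therefore the unique smallest valid set.

{}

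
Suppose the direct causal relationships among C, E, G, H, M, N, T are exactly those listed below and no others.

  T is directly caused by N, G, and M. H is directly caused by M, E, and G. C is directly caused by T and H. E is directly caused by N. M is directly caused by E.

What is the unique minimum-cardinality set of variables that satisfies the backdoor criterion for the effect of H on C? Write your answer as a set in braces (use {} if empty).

Variables eligible for adjustment (non-descendants of H, excluding H and C): {E, G, M, N, T}.
Backdoor paths from H to C:
  P1: H <- E <- N -> T -> C
  P2: H <- E -> M -> T -> C
  P3: H <- G -> T -> C
  P4: H <- M <- E <- N -> T -> C
  P5: H <- M -> T -> C
The empty set is not sufficient: P1 (H <- E <- N -> T -> C) has no collider blocking it and no conditioned non-collider, so it is open.
Try {T}:
  P1: blocked at chain node T ∈ conditioning set.
  P2: blocked at chain node T ∈ conditioning set.
  P3: blocked at chain node T ∈ conditioning set.
  P4: blocked at chain node T ∈ conditioning set.
  P5: blocked at chain node T ∈ conditioning set.
{T} contains no descendant of H and blocks every backdoor path.
No other singleton works — e.g. {N} leaves P2 open — so {T} is the unique smallest valid adjustment set.

{T}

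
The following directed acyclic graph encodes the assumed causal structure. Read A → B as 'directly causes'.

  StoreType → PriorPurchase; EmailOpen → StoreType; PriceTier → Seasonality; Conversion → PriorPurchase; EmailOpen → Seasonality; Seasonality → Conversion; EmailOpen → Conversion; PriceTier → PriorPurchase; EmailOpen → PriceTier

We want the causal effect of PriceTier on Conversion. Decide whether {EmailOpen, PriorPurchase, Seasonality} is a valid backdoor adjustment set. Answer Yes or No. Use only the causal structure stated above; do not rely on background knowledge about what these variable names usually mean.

No

Backdoor paths from PriceTier to Conversion (paths whose first edge points into PriceTier):
  P1: PriceTier <- EmailOpen -> Seasonality -> Conversion
  P2: PriceTier <- EmailOpen -> StoreType -> PriorPurchase <- Conversion
  P3: PriceTier <- EmailOpen -> Conversion
Condition 1 (no descendant of PriceTier in the set): FAILS — PriorPurchase and Seasonality are descendants of PriceTier.
Condition 2 (every backdoor path blocked by {EmailOpen, PriorPurchase, Seasonality}):
  P1: blocked at fork node EmailOpen ∈ conditioning set.
  P2: blocked at fork node EmailOpen ∈ conditioning set.
  P3: blocked at fork node EmailOpen ∈ conditioning set.
{EmailOpen, PriorPurchase, Seasonality} does not satisfy the backdoor criterion.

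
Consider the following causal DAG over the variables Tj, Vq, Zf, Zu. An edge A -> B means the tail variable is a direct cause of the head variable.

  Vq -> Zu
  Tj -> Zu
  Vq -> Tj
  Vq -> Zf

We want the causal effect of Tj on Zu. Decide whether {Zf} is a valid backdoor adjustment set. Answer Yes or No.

No

Backdoor paths from Tj to Zu (paths whose first edge points into Tj):
  P1: Tj <- Vq -> Zu
Condition 1 (no descendant of Tj in the set): holds — descendants of Tj are {Zu}; none are in {Zf}.
Condition 2 (every backdoor path blocked by {Zf}):
  P1: open — no interior node is in the conditioning set.
{Zf} does not satisfy the backdoor criterion.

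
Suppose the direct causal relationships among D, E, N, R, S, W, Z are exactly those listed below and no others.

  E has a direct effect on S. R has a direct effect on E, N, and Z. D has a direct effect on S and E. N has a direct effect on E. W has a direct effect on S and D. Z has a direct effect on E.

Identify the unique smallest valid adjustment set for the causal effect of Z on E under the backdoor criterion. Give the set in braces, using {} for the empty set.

Variables eligible for adjustment (non-descendants of Z, excluding Z and E): {D, N, R, W}.
Backdoor paths from Z to E:
  P1: Z <- R -> N -> E
  P2: Z <- R -> E
The empty set is not sufficient: P1 (Z <- R -> N -> E) has no collider blocking it and no conditioned non-collider, so it is open.
Try {R}:
  P1: blocked at fork node R ∈ conditioning set.
  P2: blocked at fork node R ∈ conditioning set.
{R} contains no descendant of Z and blocks every backdoor path.
No other singleton works — e.g. {W} leaves P1 open — so {R} is the unique smallest valid adjustment set.

{R}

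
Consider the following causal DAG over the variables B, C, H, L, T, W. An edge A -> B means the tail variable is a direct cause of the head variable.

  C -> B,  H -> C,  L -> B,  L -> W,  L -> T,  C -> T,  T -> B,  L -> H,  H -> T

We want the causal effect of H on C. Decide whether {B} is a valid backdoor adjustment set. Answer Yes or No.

No

Backdoor paths from H to C (paths whose first edge points into H):
  P1: H <- L -> T <- C
  P2: H <- L -> T -> B <- C
  P3: H <- L -> B <- C
  P4: H <- L -> B <- T <- C
Condition 1 (no descendant of H in the set): FAILS — B is a descendant of H.
Condition 2 (every backdoor path blocked by {B}):
  P1: open — collider(s) T are conditioned on (or have a conditioned descendant) and no non-collider on the path is in the set.
  P2: open — collider(s) B are conditioned on (or have a conditioned descendant) and no non-collider on the path is in the set.
  P3: open — collider(s) B are conditioned on (or have a conditioned descendant) and no non-collider on the path is in the set.
  P4: open — collider(s) B are conditioned on (or have a conditioned descendant) and no non-collider on the path is in the set.
{B} does not satisfy the backdoor criterion.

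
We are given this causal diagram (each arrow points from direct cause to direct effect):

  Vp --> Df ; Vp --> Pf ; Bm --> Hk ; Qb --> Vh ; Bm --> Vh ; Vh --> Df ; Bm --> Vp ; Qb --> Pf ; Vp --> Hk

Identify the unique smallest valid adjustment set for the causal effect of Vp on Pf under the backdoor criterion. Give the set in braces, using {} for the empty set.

Variables eligible for adjustment (non-descendants of Vp, excluding Vp and Pf): {Bm, Qb, Vh}.
Backdoor paths from Vp to Pf:
  P1: Vp <- Bm -> Vh <- Qb -> Pf
Each backdoor path contains an unconditioned collider, so every path is already blocked with the empty conditioning set:
  P1: blocked at collider Vh (neither it nor any descendant is in the conditioning set).
The empty set is therefore the unique smallest valid set.

{}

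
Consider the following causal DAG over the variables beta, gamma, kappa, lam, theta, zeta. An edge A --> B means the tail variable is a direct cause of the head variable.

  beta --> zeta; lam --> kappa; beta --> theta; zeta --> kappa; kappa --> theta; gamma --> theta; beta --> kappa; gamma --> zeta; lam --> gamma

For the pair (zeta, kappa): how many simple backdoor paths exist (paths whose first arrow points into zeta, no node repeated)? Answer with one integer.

6

A backdoor path from zeta to kappa is any simple undirected path whose first edge points into zeta (i.e. leaves zeta via a parent).
Parents of zeta: {beta, gamma}.
Enumerating:
  P1: zeta <- beta -> kappa
  P2: zeta <- beta -> theta <- gamma <- lam -> kappa
  P3: zeta <- beta -> theta <- kappa
  P4: zeta <- gamma <- lam -> kappa
  P5: zeta <- gamma -> theta <- beta -> kappa
  P6: zeta <- gamma -> theta <- kappa
That exhausts the simple backdoor paths. Count: 6.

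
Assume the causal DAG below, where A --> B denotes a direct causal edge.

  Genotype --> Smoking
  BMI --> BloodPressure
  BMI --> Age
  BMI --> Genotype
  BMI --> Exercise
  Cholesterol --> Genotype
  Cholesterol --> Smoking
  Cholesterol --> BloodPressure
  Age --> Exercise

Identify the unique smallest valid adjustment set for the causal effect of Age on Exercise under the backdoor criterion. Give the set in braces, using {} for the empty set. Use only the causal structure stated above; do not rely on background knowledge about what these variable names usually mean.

{BMI}

Variables eligible for adjustment (non-descendants of Age, excluding Age and Exercise): {BMI, BloodPressure, Cholesterol, Genotype, Smoking}.
Backdoor paths from Age to Exercise:
  P1: Age <- BMI -> Exercise
The empty set is not sufficient: P1 (Age <- BMI -> Exercise) has no collider blocking it and no conditioned non-collider, so it is open.
Try {BMI}:
  P1: blocked at fork node BMI ∈ conditioning set.
{BMI} contains no descendant of Age and blocks every backdoor path.
No other singleton works — e.g. {Cholesterol} leaves P1 open — so {BMI} is the unique smallest valid adjustment set.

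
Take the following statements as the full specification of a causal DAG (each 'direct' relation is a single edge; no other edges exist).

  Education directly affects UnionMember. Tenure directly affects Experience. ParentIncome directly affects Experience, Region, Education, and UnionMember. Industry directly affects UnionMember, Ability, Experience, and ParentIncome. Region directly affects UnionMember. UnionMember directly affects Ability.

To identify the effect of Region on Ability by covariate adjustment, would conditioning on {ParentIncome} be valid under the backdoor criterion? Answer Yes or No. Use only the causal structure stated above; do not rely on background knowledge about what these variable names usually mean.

Backdoor paths from Region to Ability (paths whose first edge points into Region):
  P1: Region <- ParentIncome <- Industry -> UnionMember -> Ability
  P2: Region <- ParentIncome <- Industry -> Ability
  P3: Region <- ParentIncome -> Education -> UnionMember <- Industry -> Ability
  P4: Region <- ParentIncome -> Education -> UnionMember -> Ability
  P5: Region <- ParentIncome -> Experience <- Industry -> UnionMember -> Ability
  P6: Region <- ParentIncome -> Experience <- Industry -> Ability
  P7: Region <- ParentIncome -> UnionMember <- Industry -> Ability
  P8: Region <- ParentIncome -> UnionMember -> Ability
Condition 1 (no descendant of Region in the set): holds — descendants of Region are {Ability, UnionMember}; none are in {ParentIncome}.
Condition 2 (every backdoor path blocked by {ParentIncome}):
  P1: blocked at chain node ParentIncome ∈ conditioning set.
  P2: blocked at chain node ParentIncome ∈ conditioning set.
  P3: blocked at fork node ParentIncome ∈ conditioning set.
  P4: blocked at fork node ParentIncome ∈ conditioning set.
  P5: blocked at fork node ParentIncome ∈ conditioning set.
  P6: blocked at fork node ParentIncome ∈ conditioning set.
  P7: blocked at fork node ParentIncome ∈ conditioning set.
  P8: blocked at fork node ParentIncome ∈ conditioning set.
{ParentIncome} satisfies the backdoor criterion.

Yes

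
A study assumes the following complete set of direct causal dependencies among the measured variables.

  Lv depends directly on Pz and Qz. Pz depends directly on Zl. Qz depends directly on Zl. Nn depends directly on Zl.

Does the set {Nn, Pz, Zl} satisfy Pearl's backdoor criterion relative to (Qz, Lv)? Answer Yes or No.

Yes

Backdoor paths from Qz to Lv (paths whose first edge points into Qz):
  P1: Qz <- Zl -> Pz -> Lv
Condition 1 (no descendant of Qz in the set): holds — descendants of Qz are {Lv}; none are in {Nn, Pz, Zl}.
Condition 2 (every backdoor path blocked by {Nn, Pz, Zl}):
  P1: blocked at fork node Zl ∈ conditioning set.
{Nn, Pz, Zl} satisfies the backdoor criterion.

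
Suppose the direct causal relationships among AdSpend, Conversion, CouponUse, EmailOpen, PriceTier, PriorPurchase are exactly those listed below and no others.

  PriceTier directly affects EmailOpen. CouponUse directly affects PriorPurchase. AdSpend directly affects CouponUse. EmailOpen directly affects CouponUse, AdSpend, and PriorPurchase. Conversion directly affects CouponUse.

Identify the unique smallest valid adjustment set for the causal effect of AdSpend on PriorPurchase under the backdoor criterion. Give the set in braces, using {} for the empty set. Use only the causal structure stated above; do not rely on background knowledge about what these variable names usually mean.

{EmailOpen}

Variables eligible for adjustment (non-descendants of AdSpend, excluding AdSpend and PriorPurchase): {Conversion, EmailOpen, PriceTier}.
Backdoor paths from AdSpend to PriorPurchase:
  P1: AdSpend <- EmailOpen -> CouponUse -> PriorPurchase
  P2: AdSpend <- EmailOpen -> PriorPurchase
The empty set is not sufficient: P1 (AdSpend <- EmailOpen -> CouponUse -> PriorPurchase) has no collider blocking it and no conditioned non-collider, so it is open.
Try {EmailOpen}:
  P1: blocked at fork node EmailOpen ∈ conditioning set.
  P2: blocked at fork node EmailOpen ∈ conditioning set.
{EmailOpen} contains no descendant of AdSpend and blocks every backdoor path.
No other singleton works — e.g. {PriceTier} leaves P1 open — so {EmailOpen} is the unique smallest valid adjustment set.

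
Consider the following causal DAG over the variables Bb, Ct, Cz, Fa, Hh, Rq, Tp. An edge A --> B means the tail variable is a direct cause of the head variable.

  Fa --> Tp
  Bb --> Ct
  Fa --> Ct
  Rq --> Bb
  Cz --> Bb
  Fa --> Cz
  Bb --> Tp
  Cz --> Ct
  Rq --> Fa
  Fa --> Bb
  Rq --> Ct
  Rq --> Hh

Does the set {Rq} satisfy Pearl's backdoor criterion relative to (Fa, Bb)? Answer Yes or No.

Yes

Backdoor paths from Fa to Bb (paths whose first edge points into Fa):
  P1: Fa <- Rq -> Bb
  P2: Fa <- Rq -> Ct <- Cz -> Bb
  P3: Fa <- Rq -> Ct <- Bb
Condition 1 (no descendant of Fa in the set): holds — descendants of Fa are {Bb, Ct, Cz, Tp}; none are in {Rq}.
Condition 2 (every backdoor path blocked by {Rq}):
  P1: blocked at fork node Rq ∈ conditioning set.
  P2: blocked at fork node Rq ∈ conditioning set.
  P3: blocked at fork node Rq ∈ conditioning set.
{Rq} satisfies the backdoor criterion.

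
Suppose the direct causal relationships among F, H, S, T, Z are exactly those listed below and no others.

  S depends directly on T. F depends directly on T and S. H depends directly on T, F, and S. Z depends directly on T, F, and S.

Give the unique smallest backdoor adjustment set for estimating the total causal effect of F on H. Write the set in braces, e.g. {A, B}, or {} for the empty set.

Variables eligible for adjustment (non-descendants of F, excluding F and H): {S, T}.
Backdoor paths from F to H:
  P1: F <- T -> S -> H
  P2: F <- T -> H
  P3: F <- T -> Z <- S -> H
  P4: F <- S <- T -> H
  P5: F <- S -> H
  P6: F <- S -> Z <- T -> H
The empty set is not sufficient: P1 (F <- T -> S -> H) has no collider blocking it and no conditioned non-collider, so it is open.
Try {S, T}:
  P1: blocked at fork node T ∈ conditioning set.
  P2: blocked at fork node T ∈ conditioning set.
  P3: blocked at fork node T ∈ conditioning set.
  P4: blocked at chain node S ∈ conditioning set.
  P5: blocked at fork node S ∈ conditioning set.
  P6: blocked at fork node S ∈ conditioning set.
{S, T} contains no descendant of F and blocks every backdoor path.
Every element of {S, T} is needed (dropping S leaves P5 open; dropping T leaves P2 open), so no proper subset is valid.
Among all size-2 subsets of the eligible variables, only {S, T} blocks every backdoor path, so it is the unique smallest valid adjustment set.

{S, T}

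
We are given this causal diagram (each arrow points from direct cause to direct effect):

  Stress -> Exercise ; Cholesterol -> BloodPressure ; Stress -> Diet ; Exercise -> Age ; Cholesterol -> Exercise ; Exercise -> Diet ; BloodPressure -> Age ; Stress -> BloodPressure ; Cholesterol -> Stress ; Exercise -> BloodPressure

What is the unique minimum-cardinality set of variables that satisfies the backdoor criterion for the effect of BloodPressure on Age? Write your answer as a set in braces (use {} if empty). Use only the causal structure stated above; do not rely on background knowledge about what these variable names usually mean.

{Exercise}

Variables eligible for adjustment (non-descendants of BloodPressure, excluding BloodPressure and Age): {Cholesterol, Diet, Exercise, Stress}.
Backdoor paths from BloodPressure to Age:
  P1: BloodPressure <- Cholesterol -> Stress -> Exercise -> Age
  P2: BloodPressure <- Cholesterol -> Stress -> Diet <- Exercise -> Age
  P3: BloodPressure <- Cholesterol -> Exercise -> Age
  P4: BloodPressure <- Stress <- Cholesterol -> Exercise -> Age
  P5: BloodPressure <- Stress -> Exercise -> Age
  P6: BloodPressure <- Stress -> Diet <- Exercise -> Age
  P7: BloodPressure <- Exercise -> Age
The empty set is not sufficient: P1 (BloodPressure <- Cholesterol -> Stress -> Exercise -> Age) has no collider blocking it and no conditioned non-collider, so it is open.
Try {Exercise}:
  P1: blocked at chain node Exercise ∈ conditioning set.
  P2: blocked at collider Diet (neither it nor any descendant is in the conditioning set).
  P3: blocked at chain node Exercise ∈ conditioning set.
  P4: blocked at chain node Exercise ∈ conditioning set.
  P5: blocked at chain node Exercise ∈ conditioning set.
  P6: blocked at collider Diet (neither it nor any descendant is in the conditioning set).
  P7: blocked at fork node Exercise ∈ conditioning set.
{Exercise} contains no descendant of BloodPressure and blocks every backdoor path.
No other singleton works — e.g. {Cholesterol} leaves P5 open — so {Exercise} is the unique smallest valid adjustment set.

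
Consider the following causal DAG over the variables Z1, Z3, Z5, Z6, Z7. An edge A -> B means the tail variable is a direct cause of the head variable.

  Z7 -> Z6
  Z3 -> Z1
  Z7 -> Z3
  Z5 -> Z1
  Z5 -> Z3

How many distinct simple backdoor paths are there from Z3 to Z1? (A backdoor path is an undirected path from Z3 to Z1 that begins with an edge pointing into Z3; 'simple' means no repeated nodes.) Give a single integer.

A backdoor path from Z3 to Z1 is any simple undirected path whose first edge points into Z3 (i.e. leaves Z3 via a parent).
Parents of Z3: {Z5, Z7}.
Enumerating:
  P1: Z3 <- Z5 -> Z1
That exhausts the simple backdoor paths. Count: 1.

1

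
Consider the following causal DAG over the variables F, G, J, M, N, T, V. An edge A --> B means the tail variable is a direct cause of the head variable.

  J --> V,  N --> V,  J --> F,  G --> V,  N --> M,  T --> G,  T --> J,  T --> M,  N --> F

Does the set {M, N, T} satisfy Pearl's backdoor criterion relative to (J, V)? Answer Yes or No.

Backdoor paths from J to V (paths whose first edge points into J):
  P1: J <- T -> M <- N -> V
  P2: J <- T -> G -> V
Condition 1 (no descendant of J in the set): holds — descendants of J are {F, V}; none are in {M, N, T}.
Condition 2 (every backdoor path blocked by {M, N, T}):
  P1: blocked at fork node T ∈ conditioning set.
  P2: blocked at fork node T ∈ conditioning set.
{M, N, T} satisfies the backdoor criterion.

Yes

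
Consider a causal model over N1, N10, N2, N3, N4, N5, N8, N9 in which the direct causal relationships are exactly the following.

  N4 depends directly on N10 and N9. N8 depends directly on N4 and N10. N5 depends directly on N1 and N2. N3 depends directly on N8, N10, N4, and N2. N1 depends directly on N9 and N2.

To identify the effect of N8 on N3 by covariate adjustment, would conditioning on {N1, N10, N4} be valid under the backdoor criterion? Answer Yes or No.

Backdoor paths from N8 to N3 (paths whose first edge points into N8):
  P1: N8 <- N10 -> N4 <- N9 -> N1 <- N2 -> N3
  P2: N8 <- N10 -> N4 <- N9 -> N1 -> N5 <- N2 -> N3
  P3: N8 <- N10 -> N4 -> N3
  P4: N8 <- N10 -> N3
  P5: N8 <- N4 <- N9 -> N1 <- N2 -> N3
  P6: N8 <- N4 <- N9 -> N1 -> N5 <- N2 -> N3
  P7: N8 <- N4 <- N10 -> N3
  P8: N8 <- N4 -> N3
Condition 1 (no descendant of N8 in the set): holds — descendants of N8 are {N3}; none are in {N1, N10, N4}.
Condition 2 (every backdoor path blocked by {N1, N10, N4}):
  P1: blocked at fork node N10 ∈ conditioning set.
  P2: blocked at fork node N10 ∈ conditioning set.
  P3: blocked at fork node N10 ∈ conditioning set.
  P4: blocked at fork node N10 ∈ conditioning set.
  P5: blocked at chain node N4 ∈ conditioning set.
  P6: blocked at chain node N4 ∈ conditioning set.
  P7: blocked at chain node N4 ∈ conditioning set.
  P8: blocked at fork node N4 ∈ conditioning set.
{N1, N10, N4} satisfies the backdoor criterion.

Yes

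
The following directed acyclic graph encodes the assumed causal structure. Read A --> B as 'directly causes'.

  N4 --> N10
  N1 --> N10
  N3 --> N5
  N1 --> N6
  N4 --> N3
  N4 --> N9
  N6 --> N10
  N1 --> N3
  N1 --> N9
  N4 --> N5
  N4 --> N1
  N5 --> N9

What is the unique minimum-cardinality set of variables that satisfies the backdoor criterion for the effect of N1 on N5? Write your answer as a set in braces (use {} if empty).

{N4}

Variables eligible for adjustment (non-descendants of N1, excluding N1 and N5): {N4}.
Backdoor paths from N1 to N5:
  P1: N1 <- N4 -> N3 -> N5
  P2: N1 <- N4 -> N5
  P3: N1 <- N4 -> N9 <- N5
The empty set is not sufficient: P1 (N1 <- N4 -> N3 -> N5) has no collider blocking it and no conditioned non-collider, so it is open.
Try {N4}:
  P1: blocked at fork node N4 ∈ conditioning set.
  P2: blocked at fork node N4 ∈ conditioning set.
  P3: blocked at fork node N4 ∈ conditioning set.
{N4} contains no descendant of N1 and blocks every backdoor path.
{N4} is the unique smallest valid adjustment set.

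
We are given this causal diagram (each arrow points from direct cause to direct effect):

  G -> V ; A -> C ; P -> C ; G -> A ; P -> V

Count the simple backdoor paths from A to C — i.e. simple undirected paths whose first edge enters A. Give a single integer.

A backdoor path from A to C is any simple undirected path whose first edge points into A (i.e. leaves A via a parent).
Parents of A: {G}.
Enumerating:
  P1: A <- G -> V <- P -> C
That exhausts the simple backdoor paths. Count: 1.

1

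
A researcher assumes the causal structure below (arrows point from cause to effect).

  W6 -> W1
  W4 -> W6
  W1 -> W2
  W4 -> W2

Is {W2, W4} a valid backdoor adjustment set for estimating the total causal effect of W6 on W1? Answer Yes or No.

No

Backdoor paths from W6 to W1 (paths whose first edge points into W6):
  P1: W6 <- W4 -> W2 <- W1
Condition 1 (no descendant of W6 in the set): FAILS — W2 is a descendant of W6.
Condition 2 (every backdoor path blocked by {W2, W4}):
  P1: blocked at fork node W4 ∈ conditioning set.
{W2, W4} does not satisfy the backdoor criterion.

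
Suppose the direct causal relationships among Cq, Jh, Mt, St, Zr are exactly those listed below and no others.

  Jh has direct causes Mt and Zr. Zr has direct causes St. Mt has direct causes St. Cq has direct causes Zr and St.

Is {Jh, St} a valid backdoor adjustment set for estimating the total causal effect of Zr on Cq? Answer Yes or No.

No

Backdoor paths from Zr to Cq (paths whose first edge points into Zr):
  P1: Zr <- St -> Cq
Condition 1 (no descendant of Zr in the set): FAILS — Jh is a descendant of Zr.
Condition 2 (every backdoor path blocked by {Jh, St}):
  P1: blocked at fork node St ∈ conditioning set.
{Jh, St} does not satisfy the backdoor criterion.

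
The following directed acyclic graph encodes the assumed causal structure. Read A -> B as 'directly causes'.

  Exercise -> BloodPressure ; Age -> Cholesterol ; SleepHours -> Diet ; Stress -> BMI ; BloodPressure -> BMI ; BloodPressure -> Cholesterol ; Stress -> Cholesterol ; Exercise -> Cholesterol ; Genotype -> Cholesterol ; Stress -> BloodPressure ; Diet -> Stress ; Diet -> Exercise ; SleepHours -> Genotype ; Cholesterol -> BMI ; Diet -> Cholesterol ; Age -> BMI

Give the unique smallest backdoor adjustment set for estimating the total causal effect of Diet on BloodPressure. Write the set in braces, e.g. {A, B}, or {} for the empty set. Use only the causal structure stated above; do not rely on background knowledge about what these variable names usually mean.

Variables eligible for adjustment (non-descendants of Diet, excluding Diet and BloodPressure): {Age, Genotype, SleepHours}.
Backdoor paths from Diet to BloodPressure:
  P1: Diet <- SleepHours -> Genotype -> Cholesterol <- Stress -> BloodPressure
  P2: Diet <- SleepHours -> Genotype -> Cholesterol <- Stress -> BMI <- BloodPressure
  P3: Diet <- SleepHours -> Genotype -> Cholesterol <- Exercise -> BloodPressure
  P4: Diet <- SleepHours -> Genotype -> Cholesterol <- BloodPressure
  P5: Diet <- SleepHours -> Genotype -> Cholesterol <- Age -> BMI <- Stress -> BloodPressure
  P6: Diet <- SleepHours -> Genotype -> Cholesterol <- Age -> BMI <- BloodPressure
  P7: Diet <- SleepHours -> Genotype -> Cholesterol -> BMI <- Stress -> BloodPressure
  P8: Diet <- SleepHours -> Genotype -> Cholesterol -> BMI <- BloodPressure
Each backdoor path contains an unconditioned collider, so every path is already blocked with the empty conditioning set:
  P1: blocked at collider Cholesterol (neither it nor any descendant is in the conditioning set).
  P2: blocked at collider Cholesterol (neither it nor any descendant is in the conditioning set).
  P3: blocked at collider Cholesterol (neither it nor any descendant is in the conditioning set).
  P4: blocked at collider Cholesterol (neither it nor any descendant is in the conditioning set).
  P5: blocked at collider Cholesterol (neither it nor any descendant is in the conditioning set).
  P6: blocked at collider Cholesterol (neither it nor any descendant is in the conditioning set).
  P7: blocked at collider BMI (neither it nor any descendant is in the conditioning set).
  P8: blocked at collider BMI (neither it nor any descendant is in the conditioning set).
The empty set is therefore the unique smallest valid set.

{}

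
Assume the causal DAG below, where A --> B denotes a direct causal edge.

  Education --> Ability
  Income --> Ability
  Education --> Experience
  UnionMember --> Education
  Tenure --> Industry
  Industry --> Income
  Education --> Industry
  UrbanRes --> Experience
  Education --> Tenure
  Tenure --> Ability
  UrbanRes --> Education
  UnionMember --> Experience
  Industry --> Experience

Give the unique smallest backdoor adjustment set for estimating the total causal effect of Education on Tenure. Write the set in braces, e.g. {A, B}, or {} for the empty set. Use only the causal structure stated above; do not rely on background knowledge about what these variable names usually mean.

{}

Variables eligible for adjustment (non-descendants of Education, excluding Education and Tenure): {UnionMember, UrbanRes}.
Backdoor paths from Education to Tenure:
  P1: Education <- UnionMember -> Experience <- Industry <- Tenure
  P2: Education <- UnionMember -> Experience <- Industry -> Income -> Ability <- Tenure
  P3: Education <- UrbanRes -> Experience <- Industry <- Tenure
  P4: Education <- UrbanRes -> Experience <- Industry -> Income -> Ability <- Tenure
Each backdoor path contains an unconditioned collider, so every path is already blocked with the empty conditioning set:
  P1: blocked at collider Experience (neither it nor any descendant is in the conditioning set).
  P2: blocked at collider Experience (neither it nor any descendant is in the conditioning set).
  P3: blocked at collider Experience (neither it nor any descendant is in the conditioning set).
  P4: blocked at collider Experience (neither it nor any descendant is in the conditioning set).
The empty set is therefore the unique smallest valid set.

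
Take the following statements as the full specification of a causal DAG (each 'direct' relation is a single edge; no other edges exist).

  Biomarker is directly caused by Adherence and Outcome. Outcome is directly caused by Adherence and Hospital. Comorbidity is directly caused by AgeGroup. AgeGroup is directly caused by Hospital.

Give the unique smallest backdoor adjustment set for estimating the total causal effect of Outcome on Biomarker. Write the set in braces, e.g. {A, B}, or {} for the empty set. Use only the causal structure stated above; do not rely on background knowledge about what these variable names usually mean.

{Adherence}

Variables eligible for adjustment (non-descendants of Outcome, excluding Outcome and Biomarker): {Adherence, AgeGroup, Comorbidity, Hospital}.
Backdoor paths from Outcome to Biomarker:
  P1: Outcome <- Adherence -> Biomarker
The empty set is not sufficient: P1 (Outcome <- Adherence -> Biomarker) has no collider blocking it and no conditioned non-collider, so it is open.
Try {Adherence}:
  P1: blocked at fork node Adherence ∈ conditioning set.
{Adherence} contains no descendant of Outcome and blocks every backdoor path.
No other singleton works — e.g. {Hospital} leaves P1 open — so {Adherence} is the unique smallest valid adjustment set.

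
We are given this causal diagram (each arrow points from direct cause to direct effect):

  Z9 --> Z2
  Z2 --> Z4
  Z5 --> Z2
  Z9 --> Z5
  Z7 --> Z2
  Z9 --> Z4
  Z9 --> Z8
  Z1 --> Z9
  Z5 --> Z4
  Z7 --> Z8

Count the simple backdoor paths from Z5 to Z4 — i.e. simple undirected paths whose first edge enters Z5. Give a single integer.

3

A backdoor path from Z5 to Z4 is any simple undirected path whose first edge points into Z5 (i.e. leaves Z5 via a parent).
Parents of Z5: {Z9}.
Enumerating:
  P1: Z5 <- Z9 -> Z8 <- Z7 -> Z2 -> Z4
  P2: Z5 <- Z9 -> Z2 -> Z4
  P3: Z5 <- Z9 -> Z4
That exhausts the simple backdoor paths. Count: 3.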